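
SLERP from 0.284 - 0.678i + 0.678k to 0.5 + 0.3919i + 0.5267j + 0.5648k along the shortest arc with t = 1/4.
0.4108 - 0.4532i + 0.1752j + 0.7715k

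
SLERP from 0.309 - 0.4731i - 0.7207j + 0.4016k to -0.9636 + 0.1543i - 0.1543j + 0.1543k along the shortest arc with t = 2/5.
0.7439 - 0.436i - 0.457j + 0.2183k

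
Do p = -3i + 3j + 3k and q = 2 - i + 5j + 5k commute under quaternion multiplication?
No: pq = -33 - 6i + 18j - 6k ≠ -33 - 6i - 6j + 18k = qp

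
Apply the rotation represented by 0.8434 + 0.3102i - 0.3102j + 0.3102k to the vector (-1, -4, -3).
(3.24, -0.644, -3.884)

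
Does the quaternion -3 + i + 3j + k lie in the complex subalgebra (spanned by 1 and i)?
No. The quaternion -3 + i + 3j + k has j-coefficient y = 3 and k-coefficient z = 1, not both zero, so it does not lie in the complex subalgebra spanned by 1 and i.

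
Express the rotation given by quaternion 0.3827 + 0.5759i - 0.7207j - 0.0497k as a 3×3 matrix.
[[-0.0438, -0.7921, -0.6089], [-0.8681, 0.3317, -0.3692], [0.4944, 0.5124, -0.7021]]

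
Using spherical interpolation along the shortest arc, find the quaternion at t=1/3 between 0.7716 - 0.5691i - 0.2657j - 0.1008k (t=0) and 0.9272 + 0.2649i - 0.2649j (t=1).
0.9026 - 0.3095i - 0.2904j - 0.0724k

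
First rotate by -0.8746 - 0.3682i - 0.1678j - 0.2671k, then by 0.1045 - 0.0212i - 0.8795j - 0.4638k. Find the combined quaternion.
-0.3707 + 0.1372i + 0.9168j + 0.0575k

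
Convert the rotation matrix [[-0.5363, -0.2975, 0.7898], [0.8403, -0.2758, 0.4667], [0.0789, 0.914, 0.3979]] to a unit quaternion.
0.3827 + 0.2922i + 0.4644j + 0.7433k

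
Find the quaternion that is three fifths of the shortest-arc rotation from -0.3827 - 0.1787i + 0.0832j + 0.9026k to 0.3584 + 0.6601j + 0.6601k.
0.0635 - 0.0835i + 0.4852j + 0.8681k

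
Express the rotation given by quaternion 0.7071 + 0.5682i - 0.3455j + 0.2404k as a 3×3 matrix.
[[0.6457, -0.7326, -0.2154], [-0.0527, 0.2387, -0.9697], [0.7618, 0.6374, 0.1156]]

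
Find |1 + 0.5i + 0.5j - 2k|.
2.345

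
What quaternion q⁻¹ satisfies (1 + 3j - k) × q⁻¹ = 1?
0.0909 - 0.2727j + 0.0909k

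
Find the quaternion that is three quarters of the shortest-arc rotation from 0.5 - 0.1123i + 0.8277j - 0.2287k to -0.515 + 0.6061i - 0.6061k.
0.6238 - 0.5699i + 0.2855j + 0.4523k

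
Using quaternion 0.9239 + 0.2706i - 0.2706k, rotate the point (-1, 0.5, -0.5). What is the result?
(-0.53, 1.104, -0.03)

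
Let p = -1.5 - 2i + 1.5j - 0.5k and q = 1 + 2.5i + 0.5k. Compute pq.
3.75 - 5i + 1.25j - 5k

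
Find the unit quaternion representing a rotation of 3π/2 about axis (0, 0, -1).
-0.7071 - 0.7071k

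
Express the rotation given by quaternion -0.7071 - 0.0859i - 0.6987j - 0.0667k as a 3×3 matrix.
[[0.0147, 0.0257, 0.9996], [0.2144, 0.9763, -0.0283], [-0.9766, 0.2147, 0.0089]]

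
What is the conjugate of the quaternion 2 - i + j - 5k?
2 + i - j + 5k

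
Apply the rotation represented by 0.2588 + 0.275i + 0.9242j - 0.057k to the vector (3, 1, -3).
(-2.948, 3.022, 1.086)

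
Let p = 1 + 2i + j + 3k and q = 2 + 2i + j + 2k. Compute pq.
-9 + 5i + 5j + 8k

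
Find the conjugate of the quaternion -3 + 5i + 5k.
-3 - 5i - 5k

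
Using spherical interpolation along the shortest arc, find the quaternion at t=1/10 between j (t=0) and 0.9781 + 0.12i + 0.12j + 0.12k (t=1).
0.1424 + 0.0175i + 0.9895j + 0.0175k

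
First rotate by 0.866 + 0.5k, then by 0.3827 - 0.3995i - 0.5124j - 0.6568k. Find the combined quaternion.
0.6598 - 0.6022i - 0.244j - 0.3774k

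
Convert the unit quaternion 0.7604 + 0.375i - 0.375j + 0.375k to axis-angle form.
axis = (√3/3, -√3/3, √3/3), θ = 81°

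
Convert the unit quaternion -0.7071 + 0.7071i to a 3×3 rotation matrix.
[[1, 0, 0], [0, 0, 1], [0, -1, 0]]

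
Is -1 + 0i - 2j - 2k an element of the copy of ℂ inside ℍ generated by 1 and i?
No. The quaternion -1 - 2j - 2k has j-coefficient y = -2 and k-coefficient z = -2, not both zero, so it does not lie in the complex subalgebra spanned by 1 and i.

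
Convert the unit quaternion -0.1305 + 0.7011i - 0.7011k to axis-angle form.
axis = (√2/2, 0, -√2/2), θ = 195°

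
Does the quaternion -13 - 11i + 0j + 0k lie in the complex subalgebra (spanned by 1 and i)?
Yes. The quaternion -13 - 11i has j- and k-coefficients y = z = 0, so it lies in the complex subalgebra spanned by 1 and i.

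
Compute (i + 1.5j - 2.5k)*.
-i - 1.5j + 2.5k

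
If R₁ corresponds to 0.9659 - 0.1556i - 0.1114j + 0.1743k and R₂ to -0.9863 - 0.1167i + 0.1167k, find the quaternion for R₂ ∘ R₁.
-0.9912 + 0.0537i + 0.1121j - 0.0462k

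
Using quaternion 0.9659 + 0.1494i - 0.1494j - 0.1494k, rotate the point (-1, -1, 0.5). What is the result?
(-1.321, -0.699, -0.122)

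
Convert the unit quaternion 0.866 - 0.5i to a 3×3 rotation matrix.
[[1, 0, 0], [0, 0.5, 0.866], [0, -0.866, 0.5]]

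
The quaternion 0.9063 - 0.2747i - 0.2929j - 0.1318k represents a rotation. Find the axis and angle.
axis = (-0.65, -0.693, -0.3119), θ = 50°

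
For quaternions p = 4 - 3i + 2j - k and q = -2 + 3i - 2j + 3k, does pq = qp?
No: pq = 8 + 22i - 6j + 14k ≠ 8 + 14i - 18j + 14k = qp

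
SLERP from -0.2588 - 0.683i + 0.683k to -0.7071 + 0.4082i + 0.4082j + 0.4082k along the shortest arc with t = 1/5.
-0.4327 - 0.5084i + 0.1137j + 0.7358k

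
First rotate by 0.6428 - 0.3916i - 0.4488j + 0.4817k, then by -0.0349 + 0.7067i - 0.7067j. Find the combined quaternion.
-0.0629 + 0.1275i - 0.779j - 0.6107k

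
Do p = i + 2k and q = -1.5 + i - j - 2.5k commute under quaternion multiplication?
No: pq = 4 + 0.5i + 4.5j - 4k ≠ 4 - 3.5i - 4.5j - 2k = qp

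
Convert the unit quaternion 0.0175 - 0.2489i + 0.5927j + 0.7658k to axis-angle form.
axis = (-0.2489, 0.5928, 0.7659), θ = 178°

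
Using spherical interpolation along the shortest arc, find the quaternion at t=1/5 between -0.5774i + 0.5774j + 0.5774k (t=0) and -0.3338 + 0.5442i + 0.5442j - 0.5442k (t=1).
0.0871 - 0.654i + 0.3701j + 0.654k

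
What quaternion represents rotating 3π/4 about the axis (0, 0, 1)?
0.3827 + 0.9239k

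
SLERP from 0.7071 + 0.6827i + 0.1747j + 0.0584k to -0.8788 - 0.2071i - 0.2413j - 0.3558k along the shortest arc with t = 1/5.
0.7645 + 0.6022i + 0.194j + 0.1232k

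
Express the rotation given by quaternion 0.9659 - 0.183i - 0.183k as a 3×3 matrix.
[[0.933, 0.3535, 0.067], [-0.3535, 0.866, 0.3535], [0.067, -0.3535, 0.933]]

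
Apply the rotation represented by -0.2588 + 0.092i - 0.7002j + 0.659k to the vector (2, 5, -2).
(-1.604, 1.383, -5.34)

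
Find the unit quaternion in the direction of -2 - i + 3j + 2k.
-0.4714 - 0.2357i + 0.7071j + 0.4714k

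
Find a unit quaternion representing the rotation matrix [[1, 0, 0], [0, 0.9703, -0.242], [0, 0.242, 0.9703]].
0.9925 + 0.1219i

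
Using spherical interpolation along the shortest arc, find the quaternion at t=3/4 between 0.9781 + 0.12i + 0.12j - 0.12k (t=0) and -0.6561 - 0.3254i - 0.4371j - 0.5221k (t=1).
0.7923 + 0.2909i + 0.3792j + 0.3793k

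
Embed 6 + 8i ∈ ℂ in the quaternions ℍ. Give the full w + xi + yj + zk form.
6 + 8i + 0j + 0k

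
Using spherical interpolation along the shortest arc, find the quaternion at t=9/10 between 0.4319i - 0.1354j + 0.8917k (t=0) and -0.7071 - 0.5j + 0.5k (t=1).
-0.6598 + 0.0518i - 0.4828j + 0.5735k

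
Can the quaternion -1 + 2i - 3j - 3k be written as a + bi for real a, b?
No. The quaternion -1 + 2i - 3j - 3k has j-coefficient y = -3 and k-coefficient z = -3, not both zero, so it does not lie in the complex subalgebra spanned by 1 and i.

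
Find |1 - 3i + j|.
√11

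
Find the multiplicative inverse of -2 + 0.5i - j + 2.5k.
-0.1739 - 0.0435i + 0.087j - 0.2174k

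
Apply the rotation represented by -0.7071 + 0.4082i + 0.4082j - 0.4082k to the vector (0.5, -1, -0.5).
(0.866, 0, 0.866)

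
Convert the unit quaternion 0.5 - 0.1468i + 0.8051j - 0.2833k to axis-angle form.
axis = (-0.1695, 0.9297, -0.3271), θ = 2π/3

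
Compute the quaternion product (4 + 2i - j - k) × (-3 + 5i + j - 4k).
-25 + 19i + 10j - 6k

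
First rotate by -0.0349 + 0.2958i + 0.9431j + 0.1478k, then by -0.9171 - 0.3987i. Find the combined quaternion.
0.1499 - 0.2574i - 0.806j - 0.5116k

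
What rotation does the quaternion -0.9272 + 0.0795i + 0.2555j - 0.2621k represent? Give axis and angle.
axis = (0.2122, 0.6821, -0.6998), θ = 316°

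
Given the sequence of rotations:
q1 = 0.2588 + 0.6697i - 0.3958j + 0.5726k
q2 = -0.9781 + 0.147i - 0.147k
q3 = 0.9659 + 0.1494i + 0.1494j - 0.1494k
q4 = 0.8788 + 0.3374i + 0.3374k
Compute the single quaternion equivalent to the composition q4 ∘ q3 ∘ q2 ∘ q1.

q2 · q1 = -0.2674 - 0.6752i + 0.2045j - 0.6563k
q3 · q2 · q1 = -0.286 - 0.7596i + 0.3565j - 0.4625k
q4 · q3 · q2 · q1 = 0.161 - 0.8843i + 0.2131j - 0.3827k
0.161 - 0.8843i + 0.2131j - 0.3827k


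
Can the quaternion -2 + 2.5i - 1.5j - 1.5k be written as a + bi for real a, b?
No. The quaternion -2 + 2.5i - 1.5j - 1.5k has j-coefficient y = -1.5 and k-coefficient z = -1.5, not both zero, so it does not lie in the complex subalgebra spanned by 1 and i.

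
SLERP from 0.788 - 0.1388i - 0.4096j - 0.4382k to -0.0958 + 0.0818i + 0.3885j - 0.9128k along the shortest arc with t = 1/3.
0.6019 - 0.0761i - 0.157j - 0.7793k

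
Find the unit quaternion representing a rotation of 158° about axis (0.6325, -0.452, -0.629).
0.1908 + 0.6209i - 0.4437j - 0.6174k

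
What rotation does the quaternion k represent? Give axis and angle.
axis = (0, 0, 1), θ = π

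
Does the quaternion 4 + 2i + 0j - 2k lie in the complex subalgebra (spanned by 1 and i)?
No. The quaternion 4 + 2i - 2k has j-coefficient y = 0 and k-coefficient z = -2, not both zero, so it does not lie in the complex subalgebra spanned by 1 and i.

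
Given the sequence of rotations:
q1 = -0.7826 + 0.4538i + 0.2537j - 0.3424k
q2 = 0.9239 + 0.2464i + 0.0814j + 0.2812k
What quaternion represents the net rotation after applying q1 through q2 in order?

q2 · q1 = -0.7592 + 0.1272i + 0.3827j - 0.5108k
-0.7592 + 0.1272i + 0.3827j - 0.5108k


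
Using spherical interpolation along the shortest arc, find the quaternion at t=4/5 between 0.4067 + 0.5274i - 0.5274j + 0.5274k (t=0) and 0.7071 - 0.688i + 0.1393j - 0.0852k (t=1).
-0.5299 + 0.7713i - 0.2727j + 0.2235k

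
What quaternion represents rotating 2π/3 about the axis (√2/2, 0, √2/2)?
0.5 + 0.6124i + 0.6124k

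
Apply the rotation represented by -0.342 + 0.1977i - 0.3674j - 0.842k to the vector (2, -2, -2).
(0.23, 0.346, -3.439)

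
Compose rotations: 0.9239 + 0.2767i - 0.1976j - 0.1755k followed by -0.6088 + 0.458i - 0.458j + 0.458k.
-0.6993 + 0.4256i - 0.0957j + 0.5662k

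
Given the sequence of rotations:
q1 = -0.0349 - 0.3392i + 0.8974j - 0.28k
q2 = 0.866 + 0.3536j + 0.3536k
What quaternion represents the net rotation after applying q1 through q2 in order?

q2 · q1 = -0.2485 - 0.7101i + 0.6449j - 0.1349k
-0.2485 - 0.7101i + 0.6449j - 0.1349k


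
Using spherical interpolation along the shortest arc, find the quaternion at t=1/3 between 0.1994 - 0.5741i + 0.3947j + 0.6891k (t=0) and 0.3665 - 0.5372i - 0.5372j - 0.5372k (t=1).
-0.0038 - 0.222i + 0.5603j + 0.798k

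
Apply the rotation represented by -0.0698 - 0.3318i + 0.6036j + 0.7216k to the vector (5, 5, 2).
(-6.476, -2.165, 2.717)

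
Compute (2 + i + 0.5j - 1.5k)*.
2 - i - 0.5j + 1.5k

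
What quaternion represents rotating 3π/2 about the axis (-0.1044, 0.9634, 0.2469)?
-0.7071 - 0.0738i + 0.6812j + 0.1746k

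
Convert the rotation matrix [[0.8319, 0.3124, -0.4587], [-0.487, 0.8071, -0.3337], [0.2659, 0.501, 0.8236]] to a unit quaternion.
0.9304 + 0.2243i - 0.1947j - 0.2148k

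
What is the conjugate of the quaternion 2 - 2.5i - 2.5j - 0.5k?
2 + 2.5i + 2.5j + 0.5k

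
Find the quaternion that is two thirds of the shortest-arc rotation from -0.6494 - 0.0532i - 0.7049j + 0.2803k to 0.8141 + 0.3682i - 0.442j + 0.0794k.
-0.9446 - 0.3198i + 0.0404j + 0.0614k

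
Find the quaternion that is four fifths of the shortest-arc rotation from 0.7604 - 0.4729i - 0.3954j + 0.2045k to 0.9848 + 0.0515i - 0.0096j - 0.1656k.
0.9891 - 0.0622i - 0.0959j - 0.0925k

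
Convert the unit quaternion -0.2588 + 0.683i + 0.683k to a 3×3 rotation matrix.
[[0.067, 0.3535, 0.933], [-0.3535, -0.866, 0.3535], [0.933, -0.3535, 0.067]]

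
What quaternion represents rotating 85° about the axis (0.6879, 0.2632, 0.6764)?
0.7373 + 0.4647i + 0.1778j + 0.457k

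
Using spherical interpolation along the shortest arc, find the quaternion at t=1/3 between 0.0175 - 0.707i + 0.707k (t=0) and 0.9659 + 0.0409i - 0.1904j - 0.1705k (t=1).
-0.4349 - 0.6028i + 0.0886j + 0.6631k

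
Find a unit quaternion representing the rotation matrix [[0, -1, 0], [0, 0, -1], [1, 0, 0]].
0.5 + 0.5i - 0.5j + 0.5k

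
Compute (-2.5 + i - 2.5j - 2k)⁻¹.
-0.1429 - 0.0571i + 0.1429j + 0.1143k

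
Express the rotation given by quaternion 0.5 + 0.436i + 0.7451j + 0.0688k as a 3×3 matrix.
[[-0.1198, 0.5809, 0.8051], [0.7185, 0.6103, -0.3335], [-0.6851, 0.5385, -0.4905]]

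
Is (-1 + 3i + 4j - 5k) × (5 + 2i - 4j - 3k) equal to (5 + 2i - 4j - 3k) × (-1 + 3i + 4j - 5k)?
No: pq = -10 - 19i + 23j - 42k ≠ -10 + 45i + 25j - 2k = qp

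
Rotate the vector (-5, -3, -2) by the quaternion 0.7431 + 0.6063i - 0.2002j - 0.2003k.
(-3.282, 3.79, -3.586)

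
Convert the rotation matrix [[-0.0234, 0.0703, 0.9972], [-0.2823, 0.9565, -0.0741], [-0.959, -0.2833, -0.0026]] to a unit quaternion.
0.6947 - 0.0753i + 0.704j - 0.1269k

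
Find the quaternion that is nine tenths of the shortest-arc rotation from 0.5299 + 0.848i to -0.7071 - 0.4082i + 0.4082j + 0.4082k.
0.7073 + 0.4681i - 0.3745j - 0.3745k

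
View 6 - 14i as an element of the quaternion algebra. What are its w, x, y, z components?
6 - 14i + 0j + 0k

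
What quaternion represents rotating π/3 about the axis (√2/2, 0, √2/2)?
0.866 + 0.3536i + 0.3536k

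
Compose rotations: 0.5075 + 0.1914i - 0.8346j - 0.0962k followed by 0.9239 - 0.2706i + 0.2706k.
0.5467 + 0.2653i - 0.7453j + 0.2743k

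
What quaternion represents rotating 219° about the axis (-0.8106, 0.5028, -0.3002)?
-0.3338 - 0.7641i + 0.474j - 0.283k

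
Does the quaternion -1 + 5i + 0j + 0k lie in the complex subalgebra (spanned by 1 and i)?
Yes. The quaternion -1 + 5i has j- and k-coefficients y = z = 0, so it lies in the complex subalgebra spanned by 1 and i.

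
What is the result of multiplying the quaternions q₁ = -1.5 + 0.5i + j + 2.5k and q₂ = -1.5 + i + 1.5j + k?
-2.25 - 5i - 1.75j - 5.5k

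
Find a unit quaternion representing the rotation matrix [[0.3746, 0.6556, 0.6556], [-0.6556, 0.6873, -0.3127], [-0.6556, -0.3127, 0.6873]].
0.829 + 0.3954j - 0.3954k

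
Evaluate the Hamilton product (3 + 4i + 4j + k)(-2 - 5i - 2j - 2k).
24 - 29i - 11j + 4k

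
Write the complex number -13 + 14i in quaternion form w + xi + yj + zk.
-13 + 14i + 0j + 0k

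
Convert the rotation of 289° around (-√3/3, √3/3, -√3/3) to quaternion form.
-0.8141 - 0.3353i + 0.3353j - 0.3353k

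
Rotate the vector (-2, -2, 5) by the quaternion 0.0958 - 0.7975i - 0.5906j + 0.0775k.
(-3.619, -1.039, -4.339)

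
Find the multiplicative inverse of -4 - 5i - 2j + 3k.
-0.0741 + 0.0926i + 0.037j - 0.0556k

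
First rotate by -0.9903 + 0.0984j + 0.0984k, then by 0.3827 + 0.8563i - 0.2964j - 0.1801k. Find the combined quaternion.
-0.3321 - 0.8594i + 0.2469j + 0.3003k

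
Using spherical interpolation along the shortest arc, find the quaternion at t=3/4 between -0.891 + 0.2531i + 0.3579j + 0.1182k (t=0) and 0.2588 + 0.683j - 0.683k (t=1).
-0.5622 + 0.0931i - 0.4868j + 0.662k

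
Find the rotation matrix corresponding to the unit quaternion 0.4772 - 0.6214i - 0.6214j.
[[0.2277, 0.7723, -0.5931], [0.7723, 0.2277, 0.5931], [0.5931, -0.5931, -0.5446]]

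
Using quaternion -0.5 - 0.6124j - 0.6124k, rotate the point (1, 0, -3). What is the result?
(-2.337, -1.638, -1.362)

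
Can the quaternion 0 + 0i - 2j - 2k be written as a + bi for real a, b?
No. The quaternion -2j - 2k has j-coefficient y = -2 and k-coefficient z = -2, not both zero, so it does not lie in the complex subalgebra spanned by 1 and i.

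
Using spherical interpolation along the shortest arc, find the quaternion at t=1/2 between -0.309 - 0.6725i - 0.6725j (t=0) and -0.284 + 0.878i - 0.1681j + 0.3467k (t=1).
-0.015 - 0.93i - 0.3026j - 0.208k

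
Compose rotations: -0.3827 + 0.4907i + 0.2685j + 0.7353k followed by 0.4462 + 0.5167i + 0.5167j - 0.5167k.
-0.1831 + 0.5399i - 0.7114j + 0.411k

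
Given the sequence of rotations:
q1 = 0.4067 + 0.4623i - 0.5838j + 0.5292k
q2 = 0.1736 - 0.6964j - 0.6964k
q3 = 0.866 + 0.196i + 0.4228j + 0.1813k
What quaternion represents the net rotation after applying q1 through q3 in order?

q2 · q1 = 0.0326 - 0.6948i - 0.7065j + 0.1306k
q3 · q2 · q1 = 0.4394 - 0.412i - 0.7496j + 0.2743k
0.4394 - 0.412i - 0.7496j + 0.2743k


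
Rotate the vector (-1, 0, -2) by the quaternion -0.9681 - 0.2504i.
(-1, 0.97, -1.749)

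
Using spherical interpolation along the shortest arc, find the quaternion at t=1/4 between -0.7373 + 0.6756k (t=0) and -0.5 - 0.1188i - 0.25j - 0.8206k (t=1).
-0.4738 + 0.041i + 0.0863j + 0.8755k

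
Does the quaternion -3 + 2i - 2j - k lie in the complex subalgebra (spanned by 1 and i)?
No. The quaternion -3 + 2i - 2j - k has j-coefficient y = -2 and k-coefficient z = -1, not both zero, so it does not lie in the complex subalgebra spanned by 1 and i.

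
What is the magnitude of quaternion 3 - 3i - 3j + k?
√28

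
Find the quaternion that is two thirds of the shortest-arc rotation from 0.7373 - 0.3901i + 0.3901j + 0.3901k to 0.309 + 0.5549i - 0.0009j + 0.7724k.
0.5561 + 0.2666i + 0.1659j + 0.7696k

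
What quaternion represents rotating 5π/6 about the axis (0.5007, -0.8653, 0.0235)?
0.2588 + 0.4836i - 0.8358j + 0.0227k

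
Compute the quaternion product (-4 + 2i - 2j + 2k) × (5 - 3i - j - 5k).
-6 + 34i - 2j + 22k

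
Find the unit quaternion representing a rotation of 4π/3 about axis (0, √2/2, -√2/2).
-0.5 + 0.6124j - 0.6124k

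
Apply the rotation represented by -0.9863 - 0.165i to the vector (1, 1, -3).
(1, 1.922, -2.511)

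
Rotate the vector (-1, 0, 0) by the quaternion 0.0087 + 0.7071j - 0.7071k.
(1, 0.012, 0.012)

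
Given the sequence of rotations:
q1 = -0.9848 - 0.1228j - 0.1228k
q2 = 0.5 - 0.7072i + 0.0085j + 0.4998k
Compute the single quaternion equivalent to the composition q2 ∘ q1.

q2 · q1 = -0.43 + 0.7568i - 0.1566j - 0.4668k
-0.43 + 0.7568i - 0.1566j - 0.4668k


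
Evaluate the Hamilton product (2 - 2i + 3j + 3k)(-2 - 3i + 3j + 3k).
-28 - 2i - 3j + 3k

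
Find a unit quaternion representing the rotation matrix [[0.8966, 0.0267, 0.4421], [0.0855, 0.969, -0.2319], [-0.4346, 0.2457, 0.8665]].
0.9659 + 0.1236i + 0.2269j + 0.0152k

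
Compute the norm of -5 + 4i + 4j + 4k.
√73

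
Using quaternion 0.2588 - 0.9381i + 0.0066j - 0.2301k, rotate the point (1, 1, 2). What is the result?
(1.871, -0.032, -1.581)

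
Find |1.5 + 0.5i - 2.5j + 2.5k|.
√15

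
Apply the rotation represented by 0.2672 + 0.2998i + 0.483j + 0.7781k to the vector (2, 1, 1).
(-0.756, 1.612, 1.682)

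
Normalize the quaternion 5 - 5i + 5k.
0.5774 - 0.5774i + 0.5774k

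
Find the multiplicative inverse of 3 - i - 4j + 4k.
0.0714 + 0.0238i + 0.0952j - 0.0952k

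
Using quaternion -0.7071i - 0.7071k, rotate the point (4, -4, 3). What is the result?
(3, 4, 4)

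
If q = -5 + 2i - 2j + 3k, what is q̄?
-5 - 2i + 2j - 3k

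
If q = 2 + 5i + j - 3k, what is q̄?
2 - 5i - j + 3k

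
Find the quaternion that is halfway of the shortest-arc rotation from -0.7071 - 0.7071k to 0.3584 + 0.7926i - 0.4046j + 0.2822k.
-0.625 - 0.465i + 0.2373j - 0.5803k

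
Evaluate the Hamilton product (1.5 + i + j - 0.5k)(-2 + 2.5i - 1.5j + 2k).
-3 + 3i - 7.5j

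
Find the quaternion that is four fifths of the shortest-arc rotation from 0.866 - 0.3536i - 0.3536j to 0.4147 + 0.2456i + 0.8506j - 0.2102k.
-0.1285 - 0.3393i - 0.9105j + 0.1985k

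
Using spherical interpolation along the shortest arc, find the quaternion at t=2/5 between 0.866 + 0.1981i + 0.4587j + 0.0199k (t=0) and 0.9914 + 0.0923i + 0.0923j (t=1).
0.9347 + 0.1588i + 0.3179j + 0.0122k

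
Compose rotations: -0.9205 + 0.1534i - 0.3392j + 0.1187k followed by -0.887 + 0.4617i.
0.7457 - 0.5611i + 0.2461j - 0.2619k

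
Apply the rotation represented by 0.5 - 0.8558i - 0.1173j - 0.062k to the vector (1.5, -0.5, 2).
(1.293, 2.185, -0.229)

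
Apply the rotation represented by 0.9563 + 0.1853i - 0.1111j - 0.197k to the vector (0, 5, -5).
(3.106, 5.822, -2.542)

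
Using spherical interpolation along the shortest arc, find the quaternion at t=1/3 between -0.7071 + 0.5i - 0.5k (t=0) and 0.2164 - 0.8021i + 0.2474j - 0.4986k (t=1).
-0.6459 + 0.7349i - 0.106j - 0.1775k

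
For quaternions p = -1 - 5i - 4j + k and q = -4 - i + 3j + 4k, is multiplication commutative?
No: pq = 7 + 2i + 32j - 27k ≠ 7 + 40i - 6j + 11k = qp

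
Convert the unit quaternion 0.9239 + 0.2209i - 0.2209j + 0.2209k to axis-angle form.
axis = (√3/3, -√3/3, √3/3), θ = π/4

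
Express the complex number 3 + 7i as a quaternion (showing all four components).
3 + 7i + 0j + 0k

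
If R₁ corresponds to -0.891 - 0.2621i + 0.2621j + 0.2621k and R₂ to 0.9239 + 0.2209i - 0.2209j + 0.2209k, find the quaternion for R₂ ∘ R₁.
-0.7653 - 0.5548i + 0.3232j + 0.0453k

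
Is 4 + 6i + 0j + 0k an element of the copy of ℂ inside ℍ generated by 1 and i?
Yes. The quaternion 4 + 6i has j- and k-coefficients y = z = 0, so it lies in the complex subalgebra spanned by 1 and i.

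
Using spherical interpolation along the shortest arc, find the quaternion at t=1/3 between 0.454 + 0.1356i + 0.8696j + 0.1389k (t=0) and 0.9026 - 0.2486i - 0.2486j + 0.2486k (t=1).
0.7745 - 0.0024i + 0.5914j + 0.2245k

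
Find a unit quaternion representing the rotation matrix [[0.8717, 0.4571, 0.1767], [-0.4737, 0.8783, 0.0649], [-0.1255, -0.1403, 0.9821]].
0.9659 - 0.0531i + 0.0782j - 0.2409k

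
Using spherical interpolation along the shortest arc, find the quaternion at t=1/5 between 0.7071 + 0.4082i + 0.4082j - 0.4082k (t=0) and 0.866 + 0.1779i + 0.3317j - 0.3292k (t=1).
0.7446 + 0.3645i + 0.3957j - 0.3952k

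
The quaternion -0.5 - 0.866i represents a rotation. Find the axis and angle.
axis = (-1, 0, 0), θ = 4π/3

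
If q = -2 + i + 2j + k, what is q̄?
-2 - i - 2j - k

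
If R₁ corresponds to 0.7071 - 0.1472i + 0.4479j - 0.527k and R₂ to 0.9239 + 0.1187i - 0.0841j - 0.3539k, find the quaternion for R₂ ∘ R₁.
0.5219 + 0.1508i + 0.469j - 0.6964k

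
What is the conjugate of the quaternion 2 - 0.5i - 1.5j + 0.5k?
2 + 0.5i + 1.5j - 0.5k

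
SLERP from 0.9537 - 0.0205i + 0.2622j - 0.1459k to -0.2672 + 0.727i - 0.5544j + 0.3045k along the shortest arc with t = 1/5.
0.8892 - 0.1953i + 0.3619j - 0.2004k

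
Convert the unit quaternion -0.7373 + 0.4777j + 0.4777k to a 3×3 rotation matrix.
[[0.0872, 0.7044, -0.7044], [-0.7044, 0.5436, 0.4564], [0.7044, 0.4564, 0.5436]]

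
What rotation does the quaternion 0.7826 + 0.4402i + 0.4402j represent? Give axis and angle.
axis = (√2/2, √2/2, 0), θ = 77°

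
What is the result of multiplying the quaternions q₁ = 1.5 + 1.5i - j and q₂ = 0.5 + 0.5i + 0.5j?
0.5 + 1.5i + 0.25j + 1.25k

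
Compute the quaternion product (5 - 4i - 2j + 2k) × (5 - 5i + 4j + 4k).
5 - 61i + 16j + 4k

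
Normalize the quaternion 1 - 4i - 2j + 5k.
0.1474 - 0.5898i - 0.2949j + 0.7372k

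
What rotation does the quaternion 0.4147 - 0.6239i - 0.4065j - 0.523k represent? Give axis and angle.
axis = (-0.6856, -0.4467, -0.5748), θ = 131°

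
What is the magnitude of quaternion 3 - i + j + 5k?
6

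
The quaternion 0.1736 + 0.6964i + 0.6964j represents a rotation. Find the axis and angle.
axis = (√2/2, √2/2, 0), θ = 160°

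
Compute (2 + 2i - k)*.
2 - 2i + k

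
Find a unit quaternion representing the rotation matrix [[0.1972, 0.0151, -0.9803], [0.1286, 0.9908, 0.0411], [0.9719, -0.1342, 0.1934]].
0.7716 - 0.0568i - 0.6325j + 0.0368k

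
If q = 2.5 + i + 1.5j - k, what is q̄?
2.5 - i - 1.5j + k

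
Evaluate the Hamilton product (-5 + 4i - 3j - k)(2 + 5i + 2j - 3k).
-27 - 6i - 9j + 36k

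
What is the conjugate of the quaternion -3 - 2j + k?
-3 + 2j - k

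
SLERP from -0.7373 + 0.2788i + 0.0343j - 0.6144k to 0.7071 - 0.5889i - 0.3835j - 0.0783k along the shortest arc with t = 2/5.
-0.7951 + 0.4438i + 0.1931j - 0.3653k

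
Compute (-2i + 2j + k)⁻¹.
0.2222i - 0.2222j - 0.1111k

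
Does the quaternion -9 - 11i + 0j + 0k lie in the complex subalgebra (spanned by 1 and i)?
Yes. The quaternion -9 - 11i has j- and k-coefficients y = z = 0, so it lies in the complex subalgebra spanned by 1 and i.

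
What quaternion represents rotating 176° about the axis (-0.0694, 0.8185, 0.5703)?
0.0349 - 0.0694i + 0.818j + 0.57k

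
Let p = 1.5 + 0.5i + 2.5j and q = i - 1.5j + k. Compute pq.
3.25 + 4i - 2.75j - 1.75k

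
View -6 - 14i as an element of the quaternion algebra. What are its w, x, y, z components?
-6 - 14i + 0j + 0k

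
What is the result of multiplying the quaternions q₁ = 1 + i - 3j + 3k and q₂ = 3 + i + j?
5 + i - 5j + 13k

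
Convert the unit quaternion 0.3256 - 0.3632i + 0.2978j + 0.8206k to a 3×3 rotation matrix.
[[-0.5241, -0.7507, -0.4022], [0.3181, -0.6106, 0.7253], [-0.79, 0.2522, 0.5588]]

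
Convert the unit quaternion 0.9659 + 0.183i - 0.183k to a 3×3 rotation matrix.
[[0.933, 0.3535, -0.067], [-0.3535, 0.866, -0.3535], [-0.067, 0.3535, 0.933]]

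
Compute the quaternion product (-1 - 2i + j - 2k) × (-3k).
-6 - 3i - 6j + 3k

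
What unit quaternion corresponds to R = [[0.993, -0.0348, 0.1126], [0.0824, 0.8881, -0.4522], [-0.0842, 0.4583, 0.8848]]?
0.9703 + 0.2346i + 0.0507j + 0.0302k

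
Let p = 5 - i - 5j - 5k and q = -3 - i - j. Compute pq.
-21 - 7i + 15j + 11k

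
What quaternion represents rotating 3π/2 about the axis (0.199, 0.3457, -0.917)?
-0.7071 + 0.1407i + 0.2444j - 0.6484k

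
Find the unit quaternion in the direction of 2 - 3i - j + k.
0.5164 - 0.7746i - 0.2582j + 0.2582k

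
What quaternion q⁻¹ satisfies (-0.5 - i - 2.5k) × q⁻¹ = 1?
-0.0667 + 0.1333i + 0.3333k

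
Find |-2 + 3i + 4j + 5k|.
√54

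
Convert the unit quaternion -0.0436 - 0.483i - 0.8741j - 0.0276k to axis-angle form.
axis = (-0.4835, -0.8749, -0.0276), θ = 185°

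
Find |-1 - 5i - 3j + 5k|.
√60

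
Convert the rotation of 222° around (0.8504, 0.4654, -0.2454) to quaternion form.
-0.3584 + 0.7939i + 0.4345j - 0.2291k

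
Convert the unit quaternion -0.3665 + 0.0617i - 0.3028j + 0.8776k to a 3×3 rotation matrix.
[[-0.7237, 0.6059, 0.3302], [-0.6806, -0.548, -0.4862], [-0.1137, -0.5767, 0.809]]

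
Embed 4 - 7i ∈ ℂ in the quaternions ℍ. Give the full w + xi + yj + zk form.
4 - 7i + 0j + 0k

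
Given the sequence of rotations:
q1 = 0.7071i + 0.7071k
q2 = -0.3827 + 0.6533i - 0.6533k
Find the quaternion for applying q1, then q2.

q2 · q1 = -0.2706i - 0.9239j - 0.2706k
-0.2706i - 0.9239j - 0.2706k


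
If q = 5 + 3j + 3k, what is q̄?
5 - 3j - 3k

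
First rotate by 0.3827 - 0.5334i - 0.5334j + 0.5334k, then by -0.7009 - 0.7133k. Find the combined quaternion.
0.1122 - 0.0066i + 0.7543j - 0.6468k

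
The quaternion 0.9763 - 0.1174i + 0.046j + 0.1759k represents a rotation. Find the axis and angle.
axis = (-0.5425, 0.2125, 0.8128), θ = 25°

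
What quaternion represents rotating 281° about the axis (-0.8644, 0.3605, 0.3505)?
-0.7716 - 0.5498i + 0.2293j + 0.2229k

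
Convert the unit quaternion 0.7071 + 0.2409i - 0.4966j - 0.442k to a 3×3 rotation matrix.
[[0.116, 0.3858, -0.9152], [-0.8643, 0.4932, 0.0983], [0.4893, 0.7797, 0.3907]]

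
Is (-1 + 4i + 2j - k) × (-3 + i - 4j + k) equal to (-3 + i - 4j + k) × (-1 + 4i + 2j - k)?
No: pq = 8 - 15i - 7j - 16k ≠ 8 - 11i + 3j + 20k = qp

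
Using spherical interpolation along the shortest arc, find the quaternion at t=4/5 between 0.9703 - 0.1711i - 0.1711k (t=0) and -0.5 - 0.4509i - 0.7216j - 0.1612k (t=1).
0.6834 + 0.3517i + 0.6321j + 0.0979k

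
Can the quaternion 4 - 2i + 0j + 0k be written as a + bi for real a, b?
Yes. The quaternion 4 - 2i has j- and k-coefficients y = z = 0, so it lies in the complex subalgebra spanned by 1 and i.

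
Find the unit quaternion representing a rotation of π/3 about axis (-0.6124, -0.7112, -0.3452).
0.866 - 0.3062i - 0.3556j - 0.1726k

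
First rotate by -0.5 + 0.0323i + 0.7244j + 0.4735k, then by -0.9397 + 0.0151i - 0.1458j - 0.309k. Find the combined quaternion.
0.7213 + 0.1169i - 0.6249j - 0.2748k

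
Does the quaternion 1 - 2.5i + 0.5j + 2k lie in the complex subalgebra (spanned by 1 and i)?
No. The quaternion 1 - 2.5i + 0.5j + 2k has j-coefficient y = 0.5 and k-coefficient z = 2, not both zero, so it does not lie in the complex subalgebra spanned by 1 and i.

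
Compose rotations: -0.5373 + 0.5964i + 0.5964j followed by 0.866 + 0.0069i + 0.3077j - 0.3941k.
-0.6529 + 0.7478i + 0.1161j + 0.0324k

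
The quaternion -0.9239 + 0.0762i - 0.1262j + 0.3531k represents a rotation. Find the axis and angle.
axis = (0.1991, -0.3298, 0.9228), θ = 7π/4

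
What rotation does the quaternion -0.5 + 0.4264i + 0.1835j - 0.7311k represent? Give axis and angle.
axis = (0.4924, 0.2119, -0.8442), θ = 4π/3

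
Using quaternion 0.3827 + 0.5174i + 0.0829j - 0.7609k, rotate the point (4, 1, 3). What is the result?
(-2.19, -4.246, -1.781)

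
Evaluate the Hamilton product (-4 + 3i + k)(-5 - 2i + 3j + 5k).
21 - 10i - 29j - 16k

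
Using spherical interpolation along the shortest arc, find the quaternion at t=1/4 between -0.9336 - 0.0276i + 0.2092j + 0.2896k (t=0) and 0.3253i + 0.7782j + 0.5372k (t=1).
-0.7941 + 0.0822i + 0.4307j + 0.4208k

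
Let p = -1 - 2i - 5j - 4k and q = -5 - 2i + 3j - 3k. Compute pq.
4 + 39i + 24j + 7k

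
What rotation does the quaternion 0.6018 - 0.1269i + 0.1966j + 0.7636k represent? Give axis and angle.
axis = (-0.1589, 0.2462, 0.9561), θ = 106°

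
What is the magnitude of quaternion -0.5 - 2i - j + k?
2.5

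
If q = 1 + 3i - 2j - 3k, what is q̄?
1 - 3i + 2j + 3k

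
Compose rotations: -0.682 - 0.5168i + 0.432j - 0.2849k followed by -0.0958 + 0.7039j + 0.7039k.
-0.0382 - 0.4551i - 0.8852j - 0.089k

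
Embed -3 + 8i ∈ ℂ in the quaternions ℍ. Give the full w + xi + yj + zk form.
-3 + 8i + 0j + 0k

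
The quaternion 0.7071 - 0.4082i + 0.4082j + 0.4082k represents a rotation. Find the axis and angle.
axis = (-√3/3, √3/3, √3/3), θ = π/2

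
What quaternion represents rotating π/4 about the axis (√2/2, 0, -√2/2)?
0.9239 + 0.2706i - 0.2706k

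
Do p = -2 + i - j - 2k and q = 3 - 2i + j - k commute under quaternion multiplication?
No: pq = -5 + 10i - 5k ≠ -5 + 4i - 10j - 3k = qp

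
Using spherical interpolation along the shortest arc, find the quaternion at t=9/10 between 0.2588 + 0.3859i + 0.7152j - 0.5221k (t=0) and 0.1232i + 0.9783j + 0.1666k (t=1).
0.0292 + 0.1572i + 0.9826j + 0.0946k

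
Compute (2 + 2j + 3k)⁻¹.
0.1176 - 0.1176j - 0.1765k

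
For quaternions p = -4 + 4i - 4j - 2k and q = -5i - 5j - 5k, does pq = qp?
No: pq = -10 + 30i + 50j - 20k ≠ -10 + 10i - 10j + 60k = qp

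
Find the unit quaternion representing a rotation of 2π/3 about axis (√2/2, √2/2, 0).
0.5 + 0.6124i + 0.6124j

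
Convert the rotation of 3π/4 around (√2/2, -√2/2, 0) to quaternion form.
0.3827 + 0.6533i - 0.6533j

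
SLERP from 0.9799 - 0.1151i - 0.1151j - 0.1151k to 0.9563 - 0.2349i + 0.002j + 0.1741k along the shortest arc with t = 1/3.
0.9844 - 0.1572i - 0.0769j - 0.0185k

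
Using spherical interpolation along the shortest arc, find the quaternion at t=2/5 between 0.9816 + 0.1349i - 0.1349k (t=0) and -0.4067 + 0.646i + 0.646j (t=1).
0.9116 - 0.2298i - 0.3268j - 0.097k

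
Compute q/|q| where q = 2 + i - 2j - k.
0.6325 + 0.3162i - 0.6325j - 0.3162k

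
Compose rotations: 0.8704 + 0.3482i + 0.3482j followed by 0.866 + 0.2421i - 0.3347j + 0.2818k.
0.786 + 0.4141i + 0.1083j + 0.4461k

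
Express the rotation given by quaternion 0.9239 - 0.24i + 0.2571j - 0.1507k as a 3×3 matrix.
[[0.8224, 0.1551, 0.5474], [-0.4019, 0.8394, 0.366], [-0.4027, -0.521, 0.7526]]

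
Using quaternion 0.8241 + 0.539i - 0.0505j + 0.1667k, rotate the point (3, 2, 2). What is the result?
(2.353, -0.423, 3.36)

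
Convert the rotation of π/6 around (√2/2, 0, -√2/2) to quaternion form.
0.9659 + 0.183i - 0.183k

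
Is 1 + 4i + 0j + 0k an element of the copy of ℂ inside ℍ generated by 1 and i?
Yes. The quaternion 1 + 4i has j- and k-coefficients y = z = 0, so it lies in the complex subalgebra spanned by 1 and i.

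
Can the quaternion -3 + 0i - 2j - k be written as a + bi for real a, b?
No. The quaternion -3 - 2j - k has j-coefficient y = -2 and k-coefficient z = -1, not both zero, so it does not lie in the complex subalgebra spanned by 1 and i.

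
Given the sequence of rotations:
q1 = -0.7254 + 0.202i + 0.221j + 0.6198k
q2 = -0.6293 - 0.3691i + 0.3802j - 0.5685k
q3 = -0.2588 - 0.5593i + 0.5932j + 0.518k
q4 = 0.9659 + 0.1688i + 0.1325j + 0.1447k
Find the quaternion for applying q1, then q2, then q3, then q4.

q2 · q1 = 0.7994 + 0.5019i - 0.3009j - 0.136k
q3 · q2 · q1 = 0.3228 - 0.5018i + 0.736j + 0.3199k
q4 · q3 · q2 · q1 = 0.2527 - 0.4943i + 0.6271j + 0.5464k
0.2527 - 0.4943i + 0.6271j + 0.5464k


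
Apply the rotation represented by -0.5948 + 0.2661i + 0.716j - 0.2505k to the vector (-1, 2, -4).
(4.257, 0.955, -1.401)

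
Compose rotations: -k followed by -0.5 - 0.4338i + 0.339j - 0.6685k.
-0.6685 - 0.339i - 0.4338j + 0.5k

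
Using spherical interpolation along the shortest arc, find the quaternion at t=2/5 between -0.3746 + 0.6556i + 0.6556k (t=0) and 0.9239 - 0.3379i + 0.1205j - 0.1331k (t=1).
-0.6546 + 0.5768i - 0.0536j + 0.4858k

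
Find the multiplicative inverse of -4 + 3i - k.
-0.1538 - 0.1154i + 0.0385k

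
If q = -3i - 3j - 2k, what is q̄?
3i + 3j + 2k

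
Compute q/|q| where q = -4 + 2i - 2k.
-0.8165 + 0.4082i - 0.4082k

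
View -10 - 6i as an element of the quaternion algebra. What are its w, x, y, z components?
-10 - 6i + 0j + 0k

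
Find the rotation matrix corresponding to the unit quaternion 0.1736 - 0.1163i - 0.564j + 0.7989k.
[[-0.9127, -0.1462, -0.3816], [0.4086, -0.3035, -0.8608], [0.01, -0.9415, 0.3368]]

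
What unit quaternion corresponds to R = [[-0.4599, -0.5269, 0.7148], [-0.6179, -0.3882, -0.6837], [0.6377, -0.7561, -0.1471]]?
-0.0349 + 0.5185i - 0.552j + 0.6521k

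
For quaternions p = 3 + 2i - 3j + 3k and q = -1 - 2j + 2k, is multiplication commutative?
No: pq = -15 - 2i - 7j - k ≠ -15 - 2i + j + 7k = qp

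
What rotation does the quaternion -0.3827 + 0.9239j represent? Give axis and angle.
axis = (0, 1, 0), θ = 5π/4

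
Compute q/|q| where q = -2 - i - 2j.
-0.6667 - 0.3333i - 0.6667j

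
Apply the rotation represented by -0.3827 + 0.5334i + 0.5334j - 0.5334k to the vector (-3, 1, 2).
(-1.38, -3.391, -0.771)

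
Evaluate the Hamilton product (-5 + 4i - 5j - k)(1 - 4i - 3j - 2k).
-6 + 31i + 22j - 23k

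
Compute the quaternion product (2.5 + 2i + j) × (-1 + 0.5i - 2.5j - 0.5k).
-1 - 1.25i - 6.25j - 6.75k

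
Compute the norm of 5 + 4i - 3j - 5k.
√75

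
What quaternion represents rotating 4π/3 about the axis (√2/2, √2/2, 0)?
-0.5 + 0.6124i + 0.6124j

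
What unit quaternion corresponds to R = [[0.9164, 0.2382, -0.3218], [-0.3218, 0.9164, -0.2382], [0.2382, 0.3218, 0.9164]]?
0.9681 + 0.1446i - 0.1446j - 0.1446k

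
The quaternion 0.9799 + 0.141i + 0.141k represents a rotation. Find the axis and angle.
axis = (√2/2, 0, √2/2), θ = 23°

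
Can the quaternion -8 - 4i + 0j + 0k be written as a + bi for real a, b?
Yes. The quaternion -8 - 4i has j- and k-coefficients y = z = 0, so it lies in the complex subalgebra spanned by 1 and i.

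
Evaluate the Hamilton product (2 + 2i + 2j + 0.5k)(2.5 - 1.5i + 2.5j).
3 + 0.75i + 9.25j + 9.25k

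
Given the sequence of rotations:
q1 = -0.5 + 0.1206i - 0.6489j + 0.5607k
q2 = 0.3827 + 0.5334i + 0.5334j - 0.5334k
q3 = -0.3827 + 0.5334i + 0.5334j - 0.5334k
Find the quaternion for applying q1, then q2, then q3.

q2 · q1 = 0.3895 - 0.2676i - 0.8784j + 0.0708k
q3 · q2 · q1 = 0.5 - 0.1206i + 0.6489j - 0.5607k
0.5 - 0.1206i + 0.6489j - 0.5607k


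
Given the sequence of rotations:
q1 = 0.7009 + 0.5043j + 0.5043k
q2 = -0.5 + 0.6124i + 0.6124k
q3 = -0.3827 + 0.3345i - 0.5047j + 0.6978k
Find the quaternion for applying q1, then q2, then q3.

q2 · q1 = -0.6593 + 0.1204i - 0.561j + 0.4859k
q3 · q2 · q1 = -0.4102 - 0.1204i + 0.4689j - 0.7729k
-0.4102 - 0.1204i + 0.4689j - 0.7729k


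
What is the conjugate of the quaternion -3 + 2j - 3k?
-3 - 2j + 3k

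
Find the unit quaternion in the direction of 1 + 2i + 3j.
0.2673 + 0.5345i + 0.8018j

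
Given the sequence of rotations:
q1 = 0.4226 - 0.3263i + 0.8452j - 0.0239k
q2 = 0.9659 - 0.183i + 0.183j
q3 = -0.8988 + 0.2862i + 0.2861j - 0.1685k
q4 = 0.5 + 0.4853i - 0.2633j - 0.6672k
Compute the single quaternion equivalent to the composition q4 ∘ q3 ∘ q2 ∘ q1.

q2 · q1 = 0.1938 - 0.3969i + 0.8893j - 0.118k
q3 · q2 · q1 = -0.3349 + 0.5283i - 0.6432j + 0.4415k
q4 · q3 · q2 · q1 = -0.2986 - 0.4438i - 0.8002j + 0.2712k
-0.2986 - 0.4438i - 0.8002j + 0.2712k


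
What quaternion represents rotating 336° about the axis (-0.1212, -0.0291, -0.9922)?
-0.9781 - 0.0252i - 0.0061j - 0.2063k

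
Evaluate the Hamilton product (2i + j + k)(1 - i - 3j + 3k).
2 + 8i - 6j - 4k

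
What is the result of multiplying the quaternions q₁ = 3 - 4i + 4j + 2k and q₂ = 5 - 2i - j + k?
9 - 20i + 17j + 25k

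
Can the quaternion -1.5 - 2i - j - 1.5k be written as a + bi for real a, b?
No. The quaternion -1.5 - 2i - j - 1.5k has j-coefficient y = -1 and k-coefficient z = -1.5, not both zero, so it does not lie in the complex subalgebra spanned by 1 and i.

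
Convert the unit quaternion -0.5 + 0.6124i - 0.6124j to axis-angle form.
axis = (√2/2, -√2/2, 0), θ = 4π/3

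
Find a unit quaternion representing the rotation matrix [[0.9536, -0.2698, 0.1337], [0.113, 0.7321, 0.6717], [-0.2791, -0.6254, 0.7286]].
0.9239 - 0.351i + 0.1117j + 0.1036k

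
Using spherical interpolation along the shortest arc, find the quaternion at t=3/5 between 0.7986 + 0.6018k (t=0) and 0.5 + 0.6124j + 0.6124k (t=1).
0.6585 + 0.3873j + 0.6453k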